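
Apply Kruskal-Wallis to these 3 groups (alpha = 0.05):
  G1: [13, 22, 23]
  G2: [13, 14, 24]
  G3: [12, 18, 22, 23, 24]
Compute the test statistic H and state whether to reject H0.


Step 1: Combine all N = 11 observations and assign midranks.
sorted (value, group, rank): (12,G3,1), (13,G1,2.5), (13,G2,2.5), (14,G2,4), (18,G3,5), (22,G1,6.5), (22,G3,6.5), (23,G1,8.5), (23,G3,8.5), (24,G2,10.5), (24,G3,10.5)
Step 2: Sum ranks within each group.
R_1 = 17.5 (n_1 = 3)
R_2 = 17 (n_2 = 3)
R_3 = 31.5 (n_3 = 5)
Step 3: H = 12/(N(N+1)) * sum(R_i^2/n_i) - 3(N+1)
     = 12/(11*12) * (17.5^2/3 + 17^2/3 + 31.5^2/5) - 3*12
     = 0.090909 * 396.867 - 36
     = 0.078788.
Step 4: Ties present; correction factor C = 1 - 24/(11^3 - 11) = 0.981818. Corrected H = 0.078788 / 0.981818 = 0.080247.
Step 5: Under H0, H ~ chi^2(2); p-value = 0.960671.
Step 6: alpha = 0.05. fail to reject H0.

H = 0.0802, df = 2, p = 0.960671, fail to reject H0.


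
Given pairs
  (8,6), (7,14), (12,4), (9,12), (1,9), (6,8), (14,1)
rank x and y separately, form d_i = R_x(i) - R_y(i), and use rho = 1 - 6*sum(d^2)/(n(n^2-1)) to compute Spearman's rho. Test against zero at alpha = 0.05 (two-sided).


Step 1: Rank x and y separately (midranks; no ties here).
rank(x): 8->4, 7->3, 12->6, 9->5, 1->1, 6->2, 14->7
rank(y): 6->3, 14->7, 4->2, 12->6, 9->5, 8->4, 1->1
Step 2: d_i = R_x(i) - R_y(i); compute d_i^2.
  (4-3)^2=1, (3-7)^2=16, (6-2)^2=16, (5-6)^2=1, (1-5)^2=16, (2-4)^2=4, (7-1)^2=36
sum(d^2) = 90.
Step 3: rho = 1 - 6*90 / (7*(7^2 - 1)) = 1 - 540/336 = -0.607143.
Step 4: Under H0, t = rho * sqrt((n-2)/(1-rho^2)) = -1.7086 ~ t(5).
Step 5: Two-sided p-value from the t-distribution with 5 df = 0.148231.
Step 6: alpha = 0.05. fail to reject H0.

rho = -0.6071, p = 0.148231, fail to reject H0 at alpha = 0.05.


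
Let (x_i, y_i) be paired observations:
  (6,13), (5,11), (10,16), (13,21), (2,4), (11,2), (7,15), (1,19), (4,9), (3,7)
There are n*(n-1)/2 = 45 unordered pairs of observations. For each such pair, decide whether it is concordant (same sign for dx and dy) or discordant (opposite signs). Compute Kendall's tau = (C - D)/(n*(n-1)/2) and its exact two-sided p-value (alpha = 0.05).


Step 1: Enumerate the 45 unordered pairs (i,j) with i<j and classify each by sign(x_j-x_i) * sign(y_j-y_i).
  (1,2):dx=-1,dy=-2->C; (1,3):dx=+4,dy=+3->C; (1,4):dx=+7,dy=+8->C; (1,5):dx=-4,dy=-9->C
  (1,6):dx=+5,dy=-11->D; (1,7):dx=+1,dy=+2->C; (1,8):dx=-5,dy=+6->D; (1,9):dx=-2,dy=-4->C
  (1,10):dx=-3,dy=-6->C; (2,3):dx=+5,dy=+5->C; (2,4):dx=+8,dy=+10->C; (2,5):dx=-3,dy=-7->C
  (2,6):dx=+6,dy=-9->D; (2,7):dx=+2,dy=+4->C; (2,8):dx=-4,dy=+8->D; (2,9):dx=-1,dy=-2->C
  (2,10):dx=-2,dy=-4->C; (3,4):dx=+3,dy=+5->C; (3,5):dx=-8,dy=-12->C; (3,6):dx=+1,dy=-14->D
  (3,7):dx=-3,dy=-1->C; (3,8):dx=-9,dy=+3->D; (3,9):dx=-6,dy=-7->C; (3,10):dx=-7,dy=-9->C
  (4,5):dx=-11,dy=-17->C; (4,6):dx=-2,dy=-19->C; (4,7):dx=-6,dy=-6->C; (4,8):dx=-12,dy=-2->C
  (4,9):dx=-9,dy=-12->C; (4,10):dx=-10,dy=-14->C; (5,6):dx=+9,dy=-2->D; (5,7):dx=+5,dy=+11->C
  (5,8):dx=-1,dy=+15->D; (5,9):dx=+2,dy=+5->C; (5,10):dx=+1,dy=+3->C; (6,7):dx=-4,dy=+13->D
  (6,8):dx=-10,dy=+17->D; (6,9):dx=-7,dy=+7->D; (6,10):dx=-8,dy=+5->D; (7,8):dx=-6,dy=+4->D
  (7,9):dx=-3,dy=-6->C; (7,10):dx=-4,dy=-8->C; (8,9):dx=+3,dy=-10->D; (8,10):dx=+2,dy=-12->D
  (9,10):dx=-1,dy=-2->C
Step 2: C = 30, D = 15, total pairs = 45.
Step 3: tau = (C - D)/(n(n-1)/2) = (30 - 15)/45 = 0.333333.
Step 4: Exact two-sided p-value (enumerate n! = 3628800 permutations of y under H0): p = 0.216373.
Step 5: alpha = 0.05. fail to reject H0.

tau_b = 0.3333 (C=30, D=15), p = 0.216373, fail to reject H0.


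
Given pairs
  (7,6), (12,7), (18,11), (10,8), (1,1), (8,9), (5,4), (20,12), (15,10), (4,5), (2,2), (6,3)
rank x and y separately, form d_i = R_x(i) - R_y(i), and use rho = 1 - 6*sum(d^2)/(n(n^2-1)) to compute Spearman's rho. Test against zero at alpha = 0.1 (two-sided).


Step 1: Rank x and y separately (midranks; no ties here).
rank(x): 7->6, 12->9, 18->11, 10->8, 1->1, 8->7, 5->4, 20->12, 15->10, 4->3, 2->2, 6->5
rank(y): 6->6, 7->7, 11->11, 8->8, 1->1, 9->9, 4->4, 12->12, 10->10, 5->5, 2->2, 3->3
Step 2: d_i = R_x(i) - R_y(i); compute d_i^2.
  (6-6)^2=0, (9-7)^2=4, (11-11)^2=0, (8-8)^2=0, (1-1)^2=0, (7-9)^2=4, (4-4)^2=0, (12-12)^2=0, (10-10)^2=0, (3-5)^2=4, (2-2)^2=0, (5-3)^2=4
sum(d^2) = 16.
Step 3: rho = 1 - 6*16 / (12*(12^2 - 1)) = 1 - 96/1716 = 0.944056.
Step 4: Under H0, t = rho * sqrt((n-2)/(1-rho^2)) = 9.0525 ~ t(10).
Step 5: Two-sided p-value from the t-distribution with 10 df = 0.000004.
Step 6: alpha = 0.1. reject H0.

rho = 0.9441, p = 0.000004, reject H0 at alpha = 0.1.


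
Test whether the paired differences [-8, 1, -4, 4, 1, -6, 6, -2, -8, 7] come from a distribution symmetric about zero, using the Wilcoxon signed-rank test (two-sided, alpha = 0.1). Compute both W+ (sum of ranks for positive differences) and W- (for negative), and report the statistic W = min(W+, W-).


Step 1: Drop any zero differences (none here) and take |d_i|.
|d| = [8, 1, 4, 4, 1, 6, 6, 2, 8, 7]
Step 2: Midrank |d_i| (ties get averaged ranks).
ranks: |8|->9.5, |1|->1.5, |4|->4.5, |4|->4.5, |1|->1.5, |6|->6.5, |6|->6.5, |2|->3, |8|->9.5, |7|->8
Step 3: Attach original signs; sum ranks with positive sign and with negative sign.
W+ = 1.5 + 4.5 + 1.5 + 6.5 + 8 = 22
W- = 9.5 + 4.5 + 6.5 + 3 + 9.5 = 33
(Check: W+ + W- = 55 should equal n(n+1)/2 = 55.)
Step 4: Test statistic W = min(W+, W-) = 22.
Step 5: Ties in |d|, so use the tie-corrected normal approximation.
        E[W] = n(n+1)/4 = 10*11/4 = 27.5.
        Tie groups: |d|=1 (t=2), |d|=4 (t=2), |d|=6 (t=2), |d|=8 (t=2); sum(t^3 - t) = 24.
        Var[W] = n(n+1)(2n+1)/24 - sum(t^3-t)/48 = 2310/24 - 24/48 = 95.75.
        z = (W - E[W]) / sqrt(Var[W]) = (22 - 27.5) / 9.7852 = -0.5621.
        Two-sided p = 2*Phi(z) = 0.574066.
Step 6: alpha = 0.1. fail to reject H0.

W+ = 22, W- = 33, W = min = 22, p = 0.574066, fail to reject H0.


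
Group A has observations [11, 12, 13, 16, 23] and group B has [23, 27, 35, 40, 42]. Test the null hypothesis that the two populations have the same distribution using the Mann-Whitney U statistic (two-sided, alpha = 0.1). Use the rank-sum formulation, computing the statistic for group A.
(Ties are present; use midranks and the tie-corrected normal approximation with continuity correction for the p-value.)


Step 1: Combine and sort all 10 observations; assign midranks.
sorted (value, group): (11,X), (12,X), (13,X), (16,X), (23,X), (23,Y), (27,Y), (35,Y), (40,Y), (42,Y)
ranks: 11->1, 12->2, 13->3, 16->4, 23->5.5, 23->5.5, 27->7, 35->8, 40->9, 42->10
Step 2: Rank sum for X: R1 = 1 + 2 + 3 + 4 + 5.5 = 15.5.
Step 3: U_X = R1 - n1(n1+1)/2 = 15.5 - 5*6/2 = 15.5 - 15 = 0.5.
       U_Y = n1*n2 - U_X = 25 - 0.5 = 24.5.
Step 4: Ties are present, so use the tie-corrected normal approximation (with continuity correction) for the p-value.
Step 5: p-value = 0.015971; compare to alpha = 0.1. reject H0.

U_X = 0.5, p = 0.015971, reject H0 at alpha = 0.1.


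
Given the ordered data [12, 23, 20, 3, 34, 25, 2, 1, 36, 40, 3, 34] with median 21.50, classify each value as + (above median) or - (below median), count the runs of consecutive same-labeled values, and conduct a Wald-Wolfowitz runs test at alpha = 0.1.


Step 1: Compute median = 21.50; label A = above, B = below.
Labels in order: BABBAABBAABA  (n_A = 6, n_B = 6)
Step 2: Count runs R = 8.
Step 3: Under H0 (random ordering), E[R] = 2*n_A*n_B/(n_A+n_B) + 1 = 2*6*6/12 + 1 = 7.0000.
        Var[R] = 2*n_A*n_B*(2*n_A*n_B - n_A - n_B) / ((n_A+n_B)^2 * (n_A+n_B-1)) = 4320/1584 = 2.7273.
        SD[R] = 1.6514.
Step 4: Continuity-corrected z = (R - 0.5 - E[R]) / SD[R] = (8 - 0.5 - 7.0000) / 1.6514 = 0.3028.
Step 5: Two-sided p-value via normal approximation = 2*(1 - Phi(|z|)) = 0.762069.
Step 6: alpha = 0.1. fail to reject H0.

R = 8, z = 0.3028, p = 0.762069, fail to reject H0.


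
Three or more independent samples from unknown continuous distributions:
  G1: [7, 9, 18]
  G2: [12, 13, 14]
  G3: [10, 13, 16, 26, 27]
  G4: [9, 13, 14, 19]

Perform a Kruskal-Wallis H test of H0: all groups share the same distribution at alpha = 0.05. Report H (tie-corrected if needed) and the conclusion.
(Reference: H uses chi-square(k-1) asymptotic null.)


Step 1: Combine all N = 15 observations and assign midranks.
sorted (value, group, rank): (7,G1,1), (9,G1,2.5), (9,G4,2.5), (10,G3,4), (12,G2,5), (13,G2,7), (13,G3,7), (13,G4,7), (14,G2,9.5), (14,G4,9.5), (16,G3,11), (18,G1,12), (19,G4,13), (26,G3,14), (27,G3,15)
Step 2: Sum ranks within each group.
R_1 = 15.5 (n_1 = 3)
R_2 = 21.5 (n_2 = 3)
R_3 = 51 (n_3 = 5)
R_4 = 32 (n_4 = 4)
Step 3: H = 12/(N(N+1)) * sum(R_i^2/n_i) - 3(N+1)
     = 12/(15*16) * (15.5^2/3 + 21.5^2/3 + 51^2/5 + 32^2/4) - 3*16
     = 0.050000 * 1010.37 - 48
     = 2.518333.
Step 4: Ties present; correction factor C = 1 - 36/(15^3 - 15) = 0.989286. Corrected H = 2.518333 / 0.989286 = 2.545608.
Step 5: Under H0, H ~ chi^2(3); p-value = 0.467105.
Step 6: alpha = 0.05. fail to reject H0.

H = 2.5456, df = 3, p = 0.467105, fail to reject H0.


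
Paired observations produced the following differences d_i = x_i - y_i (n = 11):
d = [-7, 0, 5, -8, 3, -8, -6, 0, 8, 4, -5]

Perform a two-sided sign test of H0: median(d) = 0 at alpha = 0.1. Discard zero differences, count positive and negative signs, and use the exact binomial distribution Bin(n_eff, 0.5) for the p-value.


Step 1: Discard zero differences. Original n = 11; n_eff = number of nonzero differences = 9.
Nonzero differences (with sign): -7, +5, -8, +3, -8, -6, +8, +4, -5
Step 2: Count signs: positive = 4, negative = 5.
Step 3: Under H0: P(positive) = 0.5, so the number of positives S ~ Bin(9, 0.5).
Step 4: Two-sided exact p-value = sum of Bin(9,0.5) probabilities at or below the observed probability = 1.000000.
Step 5: alpha = 0.1. fail to reject H0.

n_eff = 9, pos = 4, neg = 5, p = 1.000000, fail to reject H0.


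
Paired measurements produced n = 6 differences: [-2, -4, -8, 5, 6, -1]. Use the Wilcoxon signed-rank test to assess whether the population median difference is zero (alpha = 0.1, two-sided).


Step 1: Drop any zero differences (none here) and take |d_i|.
|d| = [2, 4, 8, 5, 6, 1]
Step 2: Midrank |d_i| (ties get averaged ranks).
ranks: |2|->2, |4|->3, |8|->6, |5|->4, |6|->5, |1|->1
Step 3: Attach original signs; sum ranks with positive sign and with negative sign.
W+ = 4 + 5 = 9
W- = 2 + 3 + 6 + 1 = 12
(Check: W+ + W- = 21 should equal n(n+1)/2 = 21.)
Step 4: Test statistic W = min(W+, W-) = 9.
Step 5: No ties, so the exact null distribution over the 2^6 = 64 sign assignments gives the two-sided p-value = 0.843750.
Step 6: alpha = 0.1. fail to reject H0.

W+ = 9, W- = 12, W = min = 9, p = 0.843750, fail to reject H0.


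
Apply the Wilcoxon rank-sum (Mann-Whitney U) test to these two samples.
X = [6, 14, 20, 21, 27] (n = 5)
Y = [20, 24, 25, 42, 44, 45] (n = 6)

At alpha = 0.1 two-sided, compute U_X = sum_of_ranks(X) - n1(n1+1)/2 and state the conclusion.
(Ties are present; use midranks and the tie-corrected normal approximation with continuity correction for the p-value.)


Step 1: Combine and sort all 11 observations; assign midranks.
sorted (value, group): (6,X), (14,X), (20,X), (20,Y), (21,X), (24,Y), (25,Y), (27,X), (42,Y), (44,Y), (45,Y)
ranks: 6->1, 14->2, 20->3.5, 20->3.5, 21->5, 24->6, 25->7, 27->8, 42->9, 44->10, 45->11
Step 2: Rank sum for X: R1 = 1 + 2 + 3.5 + 5 + 8 = 19.5.
Step 3: U_X = R1 - n1(n1+1)/2 = 19.5 - 5*6/2 = 19.5 - 15 = 4.5.
       U_Y = n1*n2 - U_X = 30 - 4.5 = 25.5.
Step 4: Ties are present, so use the tie-corrected normal approximation (with continuity correction) for the p-value.
Step 5: p-value = 0.067264; compare to alpha = 0.1. reject H0.

U_X = 4.5, p = 0.067264, reject H0 at alpha = 0.1.


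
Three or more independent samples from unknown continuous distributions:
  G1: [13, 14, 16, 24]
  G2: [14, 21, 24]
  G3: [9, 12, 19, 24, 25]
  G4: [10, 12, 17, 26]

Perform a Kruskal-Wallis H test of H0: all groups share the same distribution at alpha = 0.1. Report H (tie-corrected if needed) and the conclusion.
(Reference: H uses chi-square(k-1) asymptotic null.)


Step 1: Combine all N = 16 observations and assign midranks.
sorted (value, group, rank): (9,G3,1), (10,G4,2), (12,G3,3.5), (12,G4,3.5), (13,G1,5), (14,G1,6.5), (14,G2,6.5), (16,G1,8), (17,G4,9), (19,G3,10), (21,G2,11), (24,G1,13), (24,G2,13), (24,G3,13), (25,G3,15), (26,G4,16)
Step 2: Sum ranks within each group.
R_1 = 32.5 (n_1 = 4)
R_2 = 30.5 (n_2 = 3)
R_3 = 42.5 (n_3 = 5)
R_4 = 30.5 (n_4 = 4)
Step 3: H = 12/(N(N+1)) * sum(R_i^2/n_i) - 3(N+1)
     = 12/(16*17) * (32.5^2/4 + 30.5^2/3 + 42.5^2/5 + 30.5^2/4) - 3*17
     = 0.044118 * 1167.96 - 51
     = 0.527574.
Step 4: Ties present; correction factor C = 1 - 36/(16^3 - 16) = 0.991176. Corrected H = 0.527574 / 0.991176 = 0.532270.
Step 5: Under H0, H ~ chi^2(3); p-value = 0.911747.
Step 6: alpha = 0.1. fail to reject H0.

H = 0.5323, df = 3, p = 0.911747, fail to reject H0.


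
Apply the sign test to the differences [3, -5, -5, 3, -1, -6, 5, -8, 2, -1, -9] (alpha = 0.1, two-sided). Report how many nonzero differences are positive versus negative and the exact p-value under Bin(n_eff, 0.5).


Step 1: Discard zero differences. Original n = 11; n_eff = number of nonzero differences = 11.
Nonzero differences (with sign): +3, -5, -5, +3, -1, -6, +5, -8, +2, -1, -9
Step 2: Count signs: positive = 4, negative = 7.
Step 3: Under H0: P(positive) = 0.5, so the number of positives S ~ Bin(11, 0.5).
Step 4: Two-sided exact p-value = sum of Bin(11,0.5) probabilities at or below the observed probability = 0.548828.
Step 5: alpha = 0.1. fail to reject H0.

n_eff = 11, pos = 4, neg = 7, p = 0.548828, fail to reject H0.


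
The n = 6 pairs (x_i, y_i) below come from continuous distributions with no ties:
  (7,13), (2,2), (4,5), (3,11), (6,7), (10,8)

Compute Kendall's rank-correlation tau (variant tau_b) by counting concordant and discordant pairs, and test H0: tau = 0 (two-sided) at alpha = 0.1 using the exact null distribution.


Step 1: Enumerate the 15 unordered pairs (i,j) with i<j and classify each by sign(x_j-x_i) * sign(y_j-y_i).
  (1,2):dx=-5,dy=-11->C; (1,3):dx=-3,dy=-8->C; (1,4):dx=-4,dy=-2->C; (1,5):dx=-1,dy=-6->C
  (1,6):dx=+3,dy=-5->D; (2,3):dx=+2,dy=+3->C; (2,4):dx=+1,dy=+9->C; (2,5):dx=+4,dy=+5->C
  (2,6):dx=+8,dy=+6->C; (3,4):dx=-1,dy=+6->D; (3,5):dx=+2,dy=+2->C; (3,6):dx=+6,dy=+3->C
  (4,5):dx=+3,dy=-4->D; (4,6):dx=+7,dy=-3->D; (5,6):dx=+4,dy=+1->C
Step 2: C = 11, D = 4, total pairs = 15.
Step 3: tau = (C - D)/(n(n-1)/2) = (11 - 4)/15 = 0.466667.
Step 4: Exact two-sided p-value (enumerate n! = 720 permutations of y under H0): p = 0.272222.
Step 5: alpha = 0.1. fail to reject H0.

tau_b = 0.4667 (C=11, D=4), p = 0.272222, fail to reject H0.


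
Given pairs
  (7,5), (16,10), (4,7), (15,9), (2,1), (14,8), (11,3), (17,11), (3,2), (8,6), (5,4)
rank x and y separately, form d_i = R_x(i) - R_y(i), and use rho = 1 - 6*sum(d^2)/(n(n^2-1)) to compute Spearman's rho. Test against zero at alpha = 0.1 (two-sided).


Step 1: Rank x and y separately (midranks; no ties here).
rank(x): 7->5, 16->10, 4->3, 15->9, 2->1, 14->8, 11->7, 17->11, 3->2, 8->6, 5->4
rank(y): 5->5, 10->10, 7->7, 9->9, 1->1, 8->8, 3->3, 11->11, 2->2, 6->6, 4->4
Step 2: d_i = R_x(i) - R_y(i); compute d_i^2.
  (5-5)^2=0, (10-10)^2=0, (3-7)^2=16, (9-9)^2=0, (1-1)^2=0, (8-8)^2=0, (7-3)^2=16, (11-11)^2=0, (2-2)^2=0, (6-6)^2=0, (4-4)^2=0
sum(d^2) = 32.
Step 3: rho = 1 - 6*32 / (11*(11^2 - 1)) = 1 - 192/1320 = 0.854545.
Step 4: Under H0, t = rho * sqrt((n-2)/(1-rho^2)) = 4.9360 ~ t(9).
Step 5: Two-sided p-value from the t-distribution with 9 df = 0.000807.
Step 6: alpha = 0.1. reject H0.

rho = 0.8545, p = 0.000807, reject H0 at alpha = 0.1.


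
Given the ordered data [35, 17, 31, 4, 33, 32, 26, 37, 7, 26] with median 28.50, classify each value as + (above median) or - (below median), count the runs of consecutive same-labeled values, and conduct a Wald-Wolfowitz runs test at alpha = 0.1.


Step 1: Compute median = 28.50; label A = above, B = below.
Labels in order: ABABAABABB  (n_A = 5, n_B = 5)
Step 2: Count runs R = 8.
Step 3: Under H0 (random ordering), E[R] = 2*n_A*n_B/(n_A+n_B) + 1 = 2*5*5/10 + 1 = 6.0000.
        Var[R] = 2*n_A*n_B*(2*n_A*n_B - n_A - n_B) / ((n_A+n_B)^2 * (n_A+n_B-1)) = 2000/900 = 2.2222.
        SD[R] = 1.4907.
Step 4: Continuity-corrected z = (R - 0.5 - E[R]) / SD[R] = (8 - 0.5 - 6.0000) / 1.4907 = 1.0062.
Step 5: Two-sided p-value via normal approximation = 2*(1 - Phi(|z|)) = 0.314305.
Step 6: alpha = 0.1. fail to reject H0.

R = 8, z = 1.0062, p = 0.314305, fail to reject H0.


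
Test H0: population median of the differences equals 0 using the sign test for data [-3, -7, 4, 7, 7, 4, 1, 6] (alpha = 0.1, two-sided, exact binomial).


Step 1: Discard zero differences. Original n = 8; n_eff = number of nonzero differences = 8.
Nonzero differences (with sign): -3, -7, +4, +7, +7, +4, +1, +6
Step 2: Count signs: positive = 6, negative = 2.
Step 3: Under H0: P(positive) = 0.5, so the number of positives S ~ Bin(8, 0.5).
Step 4: Two-sided exact p-value = sum of Bin(8,0.5) probabilities at or below the observed probability = 0.289062.
Step 5: alpha = 0.1. fail to reject H0.

n_eff = 8, pos = 6, neg = 2, p = 0.289062, fail to reject H0.


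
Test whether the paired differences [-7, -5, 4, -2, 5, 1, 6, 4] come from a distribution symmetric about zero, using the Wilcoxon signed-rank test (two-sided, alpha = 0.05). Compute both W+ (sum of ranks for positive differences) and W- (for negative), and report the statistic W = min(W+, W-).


Step 1: Drop any zero differences (none here) and take |d_i|.
|d| = [7, 5, 4, 2, 5, 1, 6, 4]
Step 2: Midrank |d_i| (ties get averaged ranks).
ranks: |7|->8, |5|->5.5, |4|->3.5, |2|->2, |5|->5.5, |1|->1, |6|->7, |4|->3.5
Step 3: Attach original signs; sum ranks with positive sign and with negative sign.
W+ = 3.5 + 5.5 + 1 + 7 + 3.5 = 20.5
W- = 8 + 5.5 + 2 = 15.5
(Check: W+ + W- = 36 should equal n(n+1)/2 = 36.)
Step 4: Test statistic W = min(W+, W-) = 15.5.
Step 5: Ties in |d|, so use the tie-corrected normal approximation.
        E[W] = n(n+1)/4 = 8*9/4 = 18.
        Tie groups: |d|=4 (t=2), |d|=5 (t=2); sum(t^3 - t) = 12.
        Var[W] = n(n+1)(2n+1)/24 - sum(t^3-t)/48 = 1224/24 - 12/48 = 50.75.
        z = (W - E[W]) / sqrt(Var[W]) = (15.5 - 18) / 7.1239 = -0.3509.
        Two-sided p = 2*Phi(z) = 0.725640.
Step 6: alpha = 0.05. fail to reject H0.

W+ = 20.5, W- = 15.5, W = min = 15.5, p = 0.725640, fail to reject H0.


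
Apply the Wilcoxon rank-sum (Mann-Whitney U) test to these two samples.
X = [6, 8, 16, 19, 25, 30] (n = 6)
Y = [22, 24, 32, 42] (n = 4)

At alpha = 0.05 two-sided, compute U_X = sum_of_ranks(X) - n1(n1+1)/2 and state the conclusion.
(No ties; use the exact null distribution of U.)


Step 1: Combine and sort all 10 observations; assign midranks.
sorted (value, group): (6,X), (8,X), (16,X), (19,X), (22,Y), (24,Y), (25,X), (30,X), (32,Y), (42,Y)
ranks: 6->1, 8->2, 16->3, 19->4, 22->5, 24->6, 25->7, 30->8, 32->9, 42->10
Step 2: Rank sum for X: R1 = 1 + 2 + 3 + 4 + 7 + 8 = 25.
Step 3: U_X = R1 - n1(n1+1)/2 = 25 - 6*7/2 = 25 - 21 = 4.
       U_Y = n1*n2 - U_X = 24 - 4 = 20.
Step 4: No ties, so the exact null distribution of U (based on enumerating the C(10,6) = 210 equally likely rank assignments) gives the two-sided p-value.
Step 5: p-value = 0.114286; compare to alpha = 0.05. fail to reject H0.

U_X = 4, p = 0.114286, fail to reject H0 at alpha = 0.05.


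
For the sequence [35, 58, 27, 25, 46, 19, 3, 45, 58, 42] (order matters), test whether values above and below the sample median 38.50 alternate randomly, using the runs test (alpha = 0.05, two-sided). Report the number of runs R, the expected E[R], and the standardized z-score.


Step 1: Compute median = 38.50; label A = above, B = below.
Labels in order: BABBABBAAA  (n_A = 5, n_B = 5)
Step 2: Count runs R = 6.
Step 3: Under H0 (random ordering), E[R] = 2*n_A*n_B/(n_A+n_B) + 1 = 2*5*5/10 + 1 = 6.0000.
        Var[R] = 2*n_A*n_B*(2*n_A*n_B - n_A - n_B) / ((n_A+n_B)^2 * (n_A+n_B-1)) = 2000/900 = 2.2222.
        SD[R] = 1.4907.
Step 4: R = E[R], so z = 0 with no continuity correction.
Step 5: Two-sided p-value via normal approximation = 2*(1 - Phi(|z|)) = 1.000000.
Step 6: alpha = 0.05. fail to reject H0.

R = 6, z = 0.0000, p = 1.000000, fail to reject H0.


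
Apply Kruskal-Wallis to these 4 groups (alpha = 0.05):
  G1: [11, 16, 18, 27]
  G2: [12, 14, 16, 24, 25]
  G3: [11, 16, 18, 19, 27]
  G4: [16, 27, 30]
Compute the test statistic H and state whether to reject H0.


Step 1: Combine all N = 17 observations and assign midranks.
sorted (value, group, rank): (11,G1,1.5), (11,G3,1.5), (12,G2,3), (14,G2,4), (16,G1,6.5), (16,G2,6.5), (16,G3,6.5), (16,G4,6.5), (18,G1,9.5), (18,G3,9.5), (19,G3,11), (24,G2,12), (25,G2,13), (27,G1,15), (27,G3,15), (27,G4,15), (30,G4,17)
Step 2: Sum ranks within each group.
R_1 = 32.5 (n_1 = 4)
R_2 = 38.5 (n_2 = 5)
R_3 = 43.5 (n_3 = 5)
R_4 = 38.5 (n_4 = 3)
Step 3: H = 12/(N(N+1)) * sum(R_i^2/n_i) - 3(N+1)
     = 12/(17*18) * (32.5^2/4 + 38.5^2/5 + 43.5^2/5 + 38.5^2/3) - 3*18
     = 0.039216 * 1433.05 - 54
     = 2.197876.
Step 4: Ties present; correction factor C = 1 - 96/(17^3 - 17) = 0.980392. Corrected H = 2.197876 / 0.980392 = 2.241833.
Step 5: Under H0, H ~ chi^2(3); p-value = 0.523756.
Step 6: alpha = 0.05. fail to reject H0.

H = 2.2418, df = 3, p = 0.523756, fail to reject H0.


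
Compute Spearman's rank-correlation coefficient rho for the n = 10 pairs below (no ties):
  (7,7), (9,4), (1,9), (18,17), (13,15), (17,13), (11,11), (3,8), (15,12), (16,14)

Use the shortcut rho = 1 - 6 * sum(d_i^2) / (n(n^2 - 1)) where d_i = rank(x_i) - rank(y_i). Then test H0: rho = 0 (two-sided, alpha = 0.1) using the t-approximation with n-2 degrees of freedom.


Step 1: Rank x and y separately (midranks; no ties here).
rank(x): 7->3, 9->4, 1->1, 18->10, 13->6, 17->9, 11->5, 3->2, 15->7, 16->8
rank(y): 7->2, 4->1, 9->4, 17->10, 15->9, 13->7, 11->5, 8->3, 12->6, 14->8
Step 2: d_i = R_x(i) - R_y(i); compute d_i^2.
  (3-2)^2=1, (4-1)^2=9, (1-4)^2=9, (10-10)^2=0, (6-9)^2=9, (9-7)^2=4, (5-5)^2=0, (2-3)^2=1, (7-6)^2=1, (8-8)^2=0
sum(d^2) = 34.
Step 3: rho = 1 - 6*34 / (10*(10^2 - 1)) = 1 - 204/990 = 0.793939.
Step 4: Under H0, t = rho * sqrt((n-2)/(1-rho^2)) = 3.6934 ~ t(8).
Step 5: Two-sided p-value from the t-distribution with 8 df = 0.006100.
Step 6: alpha = 0.1. reject H0.

rho = 0.7939, p = 0.006100, reject H0 at alpha = 0.1.


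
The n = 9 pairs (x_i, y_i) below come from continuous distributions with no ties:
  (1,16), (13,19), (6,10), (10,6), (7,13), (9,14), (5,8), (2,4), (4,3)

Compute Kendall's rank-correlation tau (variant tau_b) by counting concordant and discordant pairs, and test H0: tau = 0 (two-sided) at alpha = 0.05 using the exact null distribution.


Step 1: Enumerate the 36 unordered pairs (i,j) with i<j and classify each by sign(x_j-x_i) * sign(y_j-y_i).
  (1,2):dx=+12,dy=+3->C; (1,3):dx=+5,dy=-6->D; (1,4):dx=+9,dy=-10->D; (1,5):dx=+6,dy=-3->D
  (1,6):dx=+8,dy=-2->D; (1,7):dx=+4,dy=-8->D; (1,8):dx=+1,dy=-12->D; (1,9):dx=+3,dy=-13->D
  (2,3):dx=-7,dy=-9->C; (2,4):dx=-3,dy=-13->C; (2,5):dx=-6,dy=-6->C; (2,6):dx=-4,dy=-5->C
  (2,7):dx=-8,dy=-11->C; (2,8):dx=-11,dy=-15->C; (2,9):dx=-9,dy=-16->C; (3,4):dx=+4,dy=-4->D
  (3,5):dx=+1,dy=+3->C; (3,6):dx=+3,dy=+4->C; (3,7):dx=-1,dy=-2->C; (3,8):dx=-4,dy=-6->C
  (3,9):dx=-2,dy=-7->C; (4,5):dx=-3,dy=+7->D; (4,6):dx=-1,dy=+8->D; (4,7):dx=-5,dy=+2->D
  (4,8):dx=-8,dy=-2->C; (4,9):dx=-6,dy=-3->C; (5,6):dx=+2,dy=+1->C; (5,7):dx=-2,dy=-5->C
  (5,8):dx=-5,dy=-9->C; (5,9):dx=-3,dy=-10->C; (6,7):dx=-4,dy=-6->C; (6,8):dx=-7,dy=-10->C
  (6,9):dx=-5,dy=-11->C; (7,8):dx=-3,dy=-4->C; (7,9):dx=-1,dy=-5->C; (8,9):dx=+2,dy=-1->D
Step 2: C = 24, D = 12, total pairs = 36.
Step 3: tau = (C - D)/(n(n-1)/2) = (24 - 12)/36 = 0.333333.
Step 4: Exact two-sided p-value (enumerate n! = 362880 permutations of y under H0): p = 0.259518.
Step 5: alpha = 0.05. fail to reject H0.

tau_b = 0.3333 (C=24, D=12), p = 0.259518, fail to reject H0.


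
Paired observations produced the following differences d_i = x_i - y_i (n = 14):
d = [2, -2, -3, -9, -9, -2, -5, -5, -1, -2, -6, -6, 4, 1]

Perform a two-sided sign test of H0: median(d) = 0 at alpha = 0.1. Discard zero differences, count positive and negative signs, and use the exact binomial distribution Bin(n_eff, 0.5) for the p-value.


Step 1: Discard zero differences. Original n = 14; n_eff = number of nonzero differences = 14.
Nonzero differences (with sign): +2, -2, -3, -9, -9, -2, -5, -5, -1, -2, -6, -6, +4, +1
Step 2: Count signs: positive = 3, negative = 11.
Step 3: Under H0: P(positive) = 0.5, so the number of positives S ~ Bin(14, 0.5).
Step 4: Two-sided exact p-value = sum of Bin(14,0.5) probabilities at or below the observed probability = 0.057373.
Step 5: alpha = 0.1. reject H0.

n_eff = 14, pos = 3, neg = 11, p = 0.057373, reject H0.


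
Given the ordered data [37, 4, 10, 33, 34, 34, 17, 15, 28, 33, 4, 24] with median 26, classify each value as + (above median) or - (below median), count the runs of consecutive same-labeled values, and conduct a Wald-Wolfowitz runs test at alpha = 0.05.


Step 1: Compute median = 26; label A = above, B = below.
Labels in order: ABBAAABBAABB  (n_A = 6, n_B = 6)
Step 2: Count runs R = 6.
Step 3: Under H0 (random ordering), E[R] = 2*n_A*n_B/(n_A+n_B) + 1 = 2*6*6/12 + 1 = 7.0000.
        Var[R] = 2*n_A*n_B*(2*n_A*n_B - n_A - n_B) / ((n_A+n_B)^2 * (n_A+n_B-1)) = 4320/1584 = 2.7273.
        SD[R] = 1.6514.
Step 4: Continuity-corrected z = (R + 0.5 - E[R]) / SD[R] = (6 + 0.5 - 7.0000) / 1.6514 = -0.3028.
Step 5: Two-sided p-value via normal approximation = 2*(1 - Phi(|z|)) = 0.762069.
Step 6: alpha = 0.05. fail to reject H0.

R = 6, z = -0.3028, p = 0.762069, fail to reject H0.


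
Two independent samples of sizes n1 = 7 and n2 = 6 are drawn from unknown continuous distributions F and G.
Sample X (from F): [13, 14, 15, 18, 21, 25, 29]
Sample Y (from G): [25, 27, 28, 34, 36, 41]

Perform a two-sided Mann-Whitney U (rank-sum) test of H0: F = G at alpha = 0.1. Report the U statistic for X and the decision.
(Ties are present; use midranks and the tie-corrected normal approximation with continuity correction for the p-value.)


Step 1: Combine and sort all 13 observations; assign midranks.
sorted (value, group): (13,X), (14,X), (15,X), (18,X), (21,X), (25,X), (25,Y), (27,Y), (28,Y), (29,X), (34,Y), (36,Y), (41,Y)
ranks: 13->1, 14->2, 15->3, 18->4, 21->5, 25->6.5, 25->6.5, 27->8, 28->9, 29->10, 34->11, 36->12, 41->13
Step 2: Rank sum for X: R1 = 1 + 2 + 3 + 4 + 5 + 6.5 + 10 = 31.5.
Step 3: U_X = R1 - n1(n1+1)/2 = 31.5 - 7*8/2 = 31.5 - 28 = 3.5.
       U_Y = n1*n2 - U_X = 42 - 3.5 = 38.5.
Step 4: Ties are present, so use the tie-corrected normal approximation (with continuity correction) for the p-value.
Step 5: p-value = 0.015019; compare to alpha = 0.1. reject H0.

U_X = 3.5, p = 0.015019, reject H0 at alpha = 0.1.


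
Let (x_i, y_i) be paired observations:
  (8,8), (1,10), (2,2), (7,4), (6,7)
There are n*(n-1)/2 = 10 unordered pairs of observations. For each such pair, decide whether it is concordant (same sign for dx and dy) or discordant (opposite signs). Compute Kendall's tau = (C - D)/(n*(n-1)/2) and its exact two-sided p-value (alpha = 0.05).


Step 1: Enumerate the 10 unordered pairs (i,j) with i<j and classify each by sign(x_j-x_i) * sign(y_j-y_i).
  (1,2):dx=-7,dy=+2->D; (1,3):dx=-6,dy=-6->C; (1,4):dx=-1,dy=-4->C; (1,5):dx=-2,dy=-1->C
  (2,3):dx=+1,dy=-8->D; (2,4):dx=+6,dy=-6->D; (2,5):dx=+5,dy=-3->D; (3,4):dx=+5,dy=+2->C
  (3,5):dx=+4,dy=+5->C; (4,5):dx=-1,dy=+3->D
Step 2: C = 5, D = 5, total pairs = 10.
Step 3: tau = (C - D)/(n(n-1)/2) = (5 - 5)/10 = 0.000000.
Step 4: Exact two-sided p-value (enumerate n! = 120 permutations of y under H0): p = 1.000000.
Step 5: alpha = 0.05. fail to reject H0.

tau_b = 0.0000 (C=5, D=5), p = 1.000000, fail to reject H0.


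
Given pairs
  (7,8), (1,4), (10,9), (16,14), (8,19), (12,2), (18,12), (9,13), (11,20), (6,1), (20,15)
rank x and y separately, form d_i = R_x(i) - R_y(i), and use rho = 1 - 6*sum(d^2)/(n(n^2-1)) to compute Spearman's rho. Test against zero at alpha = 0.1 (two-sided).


Step 1: Rank x and y separately (midranks; no ties here).
rank(x): 7->3, 1->1, 10->6, 16->9, 8->4, 12->8, 18->10, 9->5, 11->7, 6->2, 20->11
rank(y): 8->4, 4->3, 9->5, 14->8, 19->10, 2->2, 12->6, 13->7, 20->11, 1->1, 15->9
Step 2: d_i = R_x(i) - R_y(i); compute d_i^2.
  (3-4)^2=1, (1-3)^2=4, (6-5)^2=1, (9-8)^2=1, (4-10)^2=36, (8-2)^2=36, (10-6)^2=16, (5-7)^2=4, (7-11)^2=16, (2-1)^2=1, (11-9)^2=4
sum(d^2) = 120.
Step 3: rho = 1 - 6*120 / (11*(11^2 - 1)) = 1 - 720/1320 = 0.454545.
Step 4: Under H0, t = rho * sqrt((n-2)/(1-rho^2)) = 1.5309 ~ t(9).
Step 5: Two-sided p-value from the t-distribution with 9 df = 0.160145.
Step 6: alpha = 0.1. fail to reject H0.

rho = 0.4545, p = 0.160145, fail to reject H0 at alpha = 0.1.


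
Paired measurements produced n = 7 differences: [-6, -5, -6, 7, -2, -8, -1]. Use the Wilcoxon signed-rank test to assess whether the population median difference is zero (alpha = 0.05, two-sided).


Step 1: Drop any zero differences (none here) and take |d_i|.
|d| = [6, 5, 6, 7, 2, 8, 1]
Step 2: Midrank |d_i| (ties get averaged ranks).
ranks: |6|->4.5, |5|->3, |6|->4.5, |7|->6, |2|->2, |8|->7, |1|->1
Step 3: Attach original signs; sum ranks with positive sign and with negative sign.
W+ = 6 = 6
W- = 4.5 + 3 + 4.5 + 2 + 7 + 1 = 22
(Check: W+ + W- = 28 should equal n(n+1)/2 = 28.)
Step 4: Test statistic W = min(W+, W-) = 6.
Step 5: Ties in |d|, so use the tie-corrected normal approximation.
        E[W] = n(n+1)/4 = 7*8/4 = 14.
        Tie groups: |d|=6 (t=2); sum(t^3 - t) = 6.
        Var[W] = n(n+1)(2n+1)/24 - sum(t^3-t)/48 = 840/24 - 6/48 = 34.875.
        z = (W - E[W]) / sqrt(Var[W]) = (6 - 14) / 5.9055 = -1.3547.
        Two-sided p = 2*Phi(z) = 0.175523.
Step 6: alpha = 0.05. fail to reject H0.

W+ = 6, W- = 22, W = min = 6, p = 0.175523, fail to reject H0.


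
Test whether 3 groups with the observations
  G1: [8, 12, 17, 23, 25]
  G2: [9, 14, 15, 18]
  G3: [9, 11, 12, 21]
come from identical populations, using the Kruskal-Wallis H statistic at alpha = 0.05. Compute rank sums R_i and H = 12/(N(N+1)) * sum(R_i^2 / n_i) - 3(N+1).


Step 1: Combine all N = 13 observations and assign midranks.
sorted (value, group, rank): (8,G1,1), (9,G2,2.5), (9,G3,2.5), (11,G3,4), (12,G1,5.5), (12,G3,5.5), (14,G2,7), (15,G2,8), (17,G1,9), (18,G2,10), (21,G3,11), (23,G1,12), (25,G1,13)
Step 2: Sum ranks within each group.
R_1 = 40.5 (n_1 = 5)
R_2 = 27.5 (n_2 = 4)
R_3 = 23 (n_3 = 4)
Step 3: H = 12/(N(N+1)) * sum(R_i^2/n_i) - 3(N+1)
     = 12/(13*14) * (40.5^2/5 + 27.5^2/4 + 23^2/4) - 3*14
     = 0.065934 * 649.362 - 42
     = 0.815110.
Step 4: Ties present; correction factor C = 1 - 12/(13^3 - 13) = 0.994505. Corrected H = 0.815110 / 0.994505 = 0.819613.
Step 5: Under H0, H ~ chi^2(2); p-value = 0.663779.
Step 6: alpha = 0.05. fail to reject H0.

H = 0.8196, df = 2, p = 0.663779, fail to reject H0.


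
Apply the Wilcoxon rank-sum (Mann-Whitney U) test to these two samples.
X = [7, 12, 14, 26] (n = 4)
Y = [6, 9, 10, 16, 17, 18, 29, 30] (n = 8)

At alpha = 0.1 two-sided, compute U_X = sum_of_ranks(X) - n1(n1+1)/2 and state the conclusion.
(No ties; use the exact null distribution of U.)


Step 1: Combine and sort all 12 observations; assign midranks.
sorted (value, group): (6,Y), (7,X), (9,Y), (10,Y), (12,X), (14,X), (16,Y), (17,Y), (18,Y), (26,X), (29,Y), (30,Y)
ranks: 6->1, 7->2, 9->3, 10->4, 12->5, 14->6, 16->7, 17->8, 18->9, 26->10, 29->11, 30->12
Step 2: Rank sum for X: R1 = 2 + 5 + 6 + 10 = 23.
Step 3: U_X = R1 - n1(n1+1)/2 = 23 - 4*5/2 = 23 - 10 = 13.
       U_Y = n1*n2 - U_X = 32 - 13 = 19.
Step 4: No ties, so the exact null distribution of U (based on enumerating the C(12,4) = 495 equally likely rank assignments) gives the two-sided p-value.
Step 5: p-value = 0.682828; compare to alpha = 0.1. fail to reject H0.

U_X = 13, p = 0.682828, fail to reject H0 at alpha = 0.1.


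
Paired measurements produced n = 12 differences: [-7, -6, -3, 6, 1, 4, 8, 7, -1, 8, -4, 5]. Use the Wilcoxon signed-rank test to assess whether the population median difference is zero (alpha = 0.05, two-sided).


Step 1: Drop any zero differences (none here) and take |d_i|.
|d| = [7, 6, 3, 6, 1, 4, 8, 7, 1, 8, 4, 5]
Step 2: Midrank |d_i| (ties get averaged ranks).
ranks: |7|->9.5, |6|->7.5, |3|->3, |6|->7.5, |1|->1.5, |4|->4.5, |8|->11.5, |7|->9.5, |1|->1.5, |8|->11.5, |4|->4.5, |5|->6
Step 3: Attach original signs; sum ranks with positive sign and with negative sign.
W+ = 7.5 + 1.5 + 4.5 + 11.5 + 9.5 + 11.5 + 6 = 52
W- = 9.5 + 7.5 + 3 + 1.5 + 4.5 = 26
(Check: W+ + W- = 78 should equal n(n+1)/2 = 78.)
Step 4: Test statistic W = min(W+, W-) = 26.
Step 5: Ties in |d|, so use the tie-corrected normal approximation.
        E[W] = n(n+1)/4 = 12*13/4 = 39.
        Tie groups: |d|=1 (t=2), |d|=4 (t=2), |d|=6 (t=2), |d|=7 (t=2), |d|=8 (t=2); sum(t^3 - t) = 30.
        Var[W] = n(n+1)(2n+1)/24 - sum(t^3-t)/48 = 3900/24 - 30/48 = 161.875.
        z = (W - E[W]) / sqrt(Var[W]) = (26 - 39) / 12.7230 = -1.0218.
        Two-sided p = 2*Phi(z) = 0.306889.
Step 6: alpha = 0.05. fail to reject H0.

W+ = 52, W- = 26, W = min = 26, p = 0.306889, fail to reject H0.


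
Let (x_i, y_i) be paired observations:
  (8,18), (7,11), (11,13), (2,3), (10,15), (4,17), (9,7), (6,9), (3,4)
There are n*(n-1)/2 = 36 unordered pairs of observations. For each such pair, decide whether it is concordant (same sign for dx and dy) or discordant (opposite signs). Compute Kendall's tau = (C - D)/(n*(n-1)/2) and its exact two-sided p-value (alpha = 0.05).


Step 1: Enumerate the 36 unordered pairs (i,j) with i<j and classify each by sign(x_j-x_i) * sign(y_j-y_i).
  (1,2):dx=-1,dy=-7->C; (1,3):dx=+3,dy=-5->D; (1,4):dx=-6,dy=-15->C; (1,5):dx=+2,dy=-3->D
  (1,6):dx=-4,dy=-1->C; (1,7):dx=+1,dy=-11->D; (1,8):dx=-2,dy=-9->C; (1,9):dx=-5,dy=-14->C
  (2,3):dx=+4,dy=+2->C; (2,4):dx=-5,dy=-8->C; (2,5):dx=+3,dy=+4->C; (2,6):dx=-3,dy=+6->D
  (2,7):dx=+2,dy=-4->D; (2,8):dx=-1,dy=-2->C; (2,9):dx=-4,dy=-7->C; (3,4):dx=-9,dy=-10->C
  (3,5):dx=-1,dy=+2->D; (3,6):dx=-7,dy=+4->D; (3,7):dx=-2,dy=-6->C; (3,8):dx=-5,dy=-4->C
  (3,9):dx=-8,dy=-9->C; (4,5):dx=+8,dy=+12->C; (4,6):dx=+2,dy=+14->C; (4,7):dx=+7,dy=+4->C
  (4,8):dx=+4,dy=+6->C; (4,9):dx=+1,dy=+1->C; (5,6):dx=-6,dy=+2->D; (5,7):dx=-1,dy=-8->C
  (5,8):dx=-4,dy=-6->C; (5,9):dx=-7,dy=-11->C; (6,7):dx=+5,dy=-10->D; (6,8):dx=+2,dy=-8->D
  (6,9):dx=-1,dy=-13->C; (7,8):dx=-3,dy=+2->D; (7,9):dx=-6,dy=-3->C; (8,9):dx=-3,dy=-5->C
Step 2: C = 25, D = 11, total pairs = 36.
Step 3: tau = (C - D)/(n(n-1)/2) = (25 - 11)/36 = 0.388889.
Step 4: Exact two-sided p-value (enumerate n! = 362880 permutations of y under H0): p = 0.180181.
Step 5: alpha = 0.05. fail to reject H0.

tau_b = 0.3889 (C=25, D=11), p = 0.180181, fail to reject H0.


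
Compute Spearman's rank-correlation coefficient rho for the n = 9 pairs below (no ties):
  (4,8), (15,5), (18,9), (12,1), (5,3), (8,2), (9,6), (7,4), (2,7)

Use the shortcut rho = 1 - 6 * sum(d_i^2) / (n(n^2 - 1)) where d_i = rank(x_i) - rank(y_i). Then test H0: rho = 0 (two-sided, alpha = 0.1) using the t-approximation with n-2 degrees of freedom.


Step 1: Rank x and y separately (midranks; no ties here).
rank(x): 4->2, 15->8, 18->9, 12->7, 5->3, 8->5, 9->6, 7->4, 2->1
rank(y): 8->8, 5->5, 9->9, 1->1, 3->3, 2->2, 6->6, 4->4, 7->7
Step 2: d_i = R_x(i) - R_y(i); compute d_i^2.
  (2-8)^2=36, (8-5)^2=9, (9-9)^2=0, (7-1)^2=36, (3-3)^2=0, (5-2)^2=9, (6-6)^2=0, (4-4)^2=0, (1-7)^2=36
sum(d^2) = 126.
Step 3: rho = 1 - 6*126 / (9*(9^2 - 1)) = 1 - 756/720 = -0.050000.
Step 4: Under H0, t = rho * sqrt((n-2)/(1-rho^2)) = -0.1325 ~ t(7).
Step 5: Two-sided p-value from the t-distribution with 7 df = 0.898353.
Step 6: alpha = 0.1. fail to reject H0.

rho = -0.0500, p = 0.898353, fail to reject H0 at alpha = 0.1.


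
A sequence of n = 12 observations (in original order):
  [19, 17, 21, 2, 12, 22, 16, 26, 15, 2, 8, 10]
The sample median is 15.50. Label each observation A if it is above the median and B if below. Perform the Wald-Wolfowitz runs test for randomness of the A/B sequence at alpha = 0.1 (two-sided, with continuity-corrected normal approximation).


Step 1: Compute median = 15.50; label A = above, B = below.
Labels in order: AAABBAAABBBB  (n_A = 6, n_B = 6)
Step 2: Count runs R = 4.
Step 3: Under H0 (random ordering), E[R] = 2*n_A*n_B/(n_A+n_B) + 1 = 2*6*6/12 + 1 = 7.0000.
        Var[R] = 2*n_A*n_B*(2*n_A*n_B - n_A - n_B) / ((n_A+n_B)^2 * (n_A+n_B-1)) = 4320/1584 = 2.7273.
        SD[R] = 1.6514.
Step 4: Continuity-corrected z = (R + 0.5 - E[R]) / SD[R] = (4 + 0.5 - 7.0000) / 1.6514 = -1.5138.
Step 5: Two-sided p-value via normal approximation = 2*(1 - Phi(|z|)) = 0.130070.
Step 6: alpha = 0.1. fail to reject H0.

R = 4, z = -1.5138, p = 0.130070, fail to reject H0.


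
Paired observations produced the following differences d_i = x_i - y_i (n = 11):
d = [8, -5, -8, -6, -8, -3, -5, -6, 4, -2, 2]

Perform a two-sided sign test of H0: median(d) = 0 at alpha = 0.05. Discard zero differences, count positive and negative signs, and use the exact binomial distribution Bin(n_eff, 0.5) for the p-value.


Step 1: Discard zero differences. Original n = 11; n_eff = number of nonzero differences = 11.
Nonzero differences (with sign): +8, -5, -8, -6, -8, -3, -5, -6, +4, -2, +2
Step 2: Count signs: positive = 3, negative = 8.
Step 3: Under H0: P(positive) = 0.5, so the number of positives S ~ Bin(11, 0.5).
Step 4: Two-sided exact p-value = sum of Bin(11,0.5) probabilities at or below the observed probability = 0.226562.
Step 5: alpha = 0.05. fail to reject H0.

n_eff = 11, pos = 3, neg = 8, p = 0.226562, fail to reject H0.


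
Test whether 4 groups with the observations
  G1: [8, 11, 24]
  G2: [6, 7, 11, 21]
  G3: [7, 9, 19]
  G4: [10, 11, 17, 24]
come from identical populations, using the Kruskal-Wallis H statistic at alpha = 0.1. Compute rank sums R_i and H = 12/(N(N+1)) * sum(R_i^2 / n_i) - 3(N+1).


Step 1: Combine all N = 14 observations and assign midranks.
sorted (value, group, rank): (6,G2,1), (7,G2,2.5), (7,G3,2.5), (8,G1,4), (9,G3,5), (10,G4,6), (11,G1,8), (11,G2,8), (11,G4,8), (17,G4,10), (19,G3,11), (21,G2,12), (24,G1,13.5), (24,G4,13.5)
Step 2: Sum ranks within each group.
R_1 = 25.5 (n_1 = 3)
R_2 = 23.5 (n_2 = 4)
R_3 = 18.5 (n_3 = 3)
R_4 = 37.5 (n_4 = 4)
Step 3: H = 12/(N(N+1)) * sum(R_i^2/n_i) - 3(N+1)
     = 12/(14*15) * (25.5^2/3 + 23.5^2/4 + 18.5^2/3 + 37.5^2/4) - 3*15
     = 0.057143 * 820.458 - 45
     = 1.883333.
Step 4: Ties present; correction factor C = 1 - 36/(14^3 - 14) = 0.986813. Corrected H = 1.883333 / 0.986813 = 1.908500.
Step 5: Under H0, H ~ chi^2(3); p-value = 0.591613.
Step 6: alpha = 0.1. fail to reject H0.

H = 1.9085, df = 3, p = 0.591613, fail to reject H0.


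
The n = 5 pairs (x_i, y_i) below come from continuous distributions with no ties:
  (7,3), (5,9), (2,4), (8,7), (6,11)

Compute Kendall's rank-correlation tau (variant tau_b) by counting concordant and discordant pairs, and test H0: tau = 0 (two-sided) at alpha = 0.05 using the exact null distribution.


Step 1: Enumerate the 10 unordered pairs (i,j) with i<j and classify each by sign(x_j-x_i) * sign(y_j-y_i).
  (1,2):dx=-2,dy=+6->D; (1,3):dx=-5,dy=+1->D; (1,4):dx=+1,dy=+4->C; (1,5):dx=-1,dy=+8->D
  (2,3):dx=-3,dy=-5->C; (2,4):dx=+3,dy=-2->D; (2,5):dx=+1,dy=+2->C; (3,4):dx=+6,dy=+3->C
  (3,5):dx=+4,dy=+7->C; (4,5):dx=-2,dy=+4->D
Step 2: C = 5, D = 5, total pairs = 10.
Step 3: tau = (C - D)/(n(n-1)/2) = (5 - 5)/10 = 0.000000.
Step 4: Exact two-sided p-value (enumerate n! = 120 permutations of y under H0): p = 1.000000.
Step 5: alpha = 0.05. fail to reject H0.

tau_b = 0.0000 (C=5, D=5), p = 1.000000, fail to reject H0.


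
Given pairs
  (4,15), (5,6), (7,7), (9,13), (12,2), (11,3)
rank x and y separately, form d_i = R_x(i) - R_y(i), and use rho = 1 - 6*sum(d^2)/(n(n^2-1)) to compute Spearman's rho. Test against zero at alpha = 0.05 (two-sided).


Step 1: Rank x and y separately (midranks; no ties here).
rank(x): 4->1, 5->2, 7->3, 9->4, 12->6, 11->5
rank(y): 15->6, 6->3, 7->4, 13->5, 2->1, 3->2
Step 2: d_i = R_x(i) - R_y(i); compute d_i^2.
  (1-6)^2=25, (2-3)^2=1, (3-4)^2=1, (4-5)^2=1, (6-1)^2=25, (5-2)^2=9
sum(d^2) = 62.
Step 3: rho = 1 - 6*62 / (6*(6^2 - 1)) = 1 - 372/210 = -0.771429.
Step 4: Under H0, t = rho * sqrt((n-2)/(1-rho^2)) = -2.4247 ~ t(4).
Step 5: Two-sided p-value from the t-distribution with 4 df = 0.072397.
Step 6: alpha = 0.05. fail to reject H0.

rho = -0.7714, p = 0.072397, fail to reject H0 at alpha = 0.05.
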